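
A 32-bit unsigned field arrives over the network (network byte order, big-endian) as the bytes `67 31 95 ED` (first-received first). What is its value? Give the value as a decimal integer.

Big-endian stores the most-significant byte at the lowest address.
The bytes are already most-significant first: 0x673195ED.
0x673195ED = 1731302893.

1731302893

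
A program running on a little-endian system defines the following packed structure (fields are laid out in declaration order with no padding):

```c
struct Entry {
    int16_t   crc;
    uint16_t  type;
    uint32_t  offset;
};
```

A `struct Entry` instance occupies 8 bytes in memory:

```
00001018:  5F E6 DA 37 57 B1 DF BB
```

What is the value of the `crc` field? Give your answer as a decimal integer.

-6561

`crc` is the first field, at byte offset 0, occupying 2 bytes.
Bytes at offsets 0..1: 5F E6.
Little-endian: lowest address holds the least-significant byte.
Reassemble most-significant byte first: E6 5F → 0xE65F.
Top bit is set, so as a signed 16-bit value this is 0xE65F − 2^16 = -6561.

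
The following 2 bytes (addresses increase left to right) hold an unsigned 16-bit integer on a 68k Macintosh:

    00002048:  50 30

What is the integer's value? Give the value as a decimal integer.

In big-endian order the high byte comes first in memory.
The bytes are already most-significant first: 0x5030.
0x5030 = 20528.

20528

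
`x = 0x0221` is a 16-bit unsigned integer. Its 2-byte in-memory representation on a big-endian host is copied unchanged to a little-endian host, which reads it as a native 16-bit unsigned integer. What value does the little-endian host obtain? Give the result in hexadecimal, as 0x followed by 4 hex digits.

Stored big-endian, the bytes at ascending addresses are 02 21.
Read back as little-endian, the first byte is least significant, giving 0x2102.

0x2102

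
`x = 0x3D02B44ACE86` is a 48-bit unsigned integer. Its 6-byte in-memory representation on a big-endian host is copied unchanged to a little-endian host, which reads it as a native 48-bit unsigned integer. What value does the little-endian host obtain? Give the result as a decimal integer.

Stored big-endian, the bytes at ascending addresses are 3D 02 B4 4A CE 86.
Read back as little-endian, the first byte is least significant, giving 0x86CE4AB4023D.
0x86CE4AB4023D = 148220574695997.

148220574695997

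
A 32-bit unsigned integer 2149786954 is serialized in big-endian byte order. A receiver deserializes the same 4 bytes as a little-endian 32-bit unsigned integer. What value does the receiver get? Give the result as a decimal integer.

2149786954 in 32-bit hexadecimal is 0x8023254A.
Stored big-endian, the bytes at ascending addresses are 80 23 25 4A.
Read back as little-endian, the first byte is least significant, giving 0x4A252380.
0x4A252380 = 1243947904.

1243947904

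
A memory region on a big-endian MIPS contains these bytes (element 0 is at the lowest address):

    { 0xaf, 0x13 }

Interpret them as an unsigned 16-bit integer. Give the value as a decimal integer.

Big-endian: lowest address holds the most-significant byte.
The bytes are already most-significant first: 0xAF13.
0xAF13 = 44819.

44819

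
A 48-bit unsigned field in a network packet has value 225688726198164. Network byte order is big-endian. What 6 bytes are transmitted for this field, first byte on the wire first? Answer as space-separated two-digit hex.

CD 43 40 5A D7 94

225688726198164 in hexadecimal, padded to 48 bits, is 0xCD43405AD794.
Split into bytes (most-significant first): CD 43 40 5A D7 94.
Big-endian stores the most-significant byte at the lowest address.
So the memory order matches the most-significant-first order: CD 43 40 5A D7 94.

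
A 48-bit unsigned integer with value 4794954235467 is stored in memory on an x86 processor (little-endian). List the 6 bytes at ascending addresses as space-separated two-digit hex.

4794954235467 in hexadecimal, padded to 48 bits, is 0x045C698B3E4B.
Split into bytes (most-significant first): 04 5C 69 8B 3E 4B.
Little-endian: lowest address holds the least-significant byte.
So at ascending addresses the bytes are 4B 3E 8B 69 5C 04.

4B 3E 8B 69 5C 04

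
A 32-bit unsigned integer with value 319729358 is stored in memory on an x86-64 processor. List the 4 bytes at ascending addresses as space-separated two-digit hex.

319729358 in hexadecimal, padded to 32 bits, is 0x130EAECE.
Split into bytes (most-significant first): 13 0E AE CE.
In little-endian order the low byte comes first in memory.
So at ascending addresses the bytes are CE AE 0E 13.

CE AE 0E 13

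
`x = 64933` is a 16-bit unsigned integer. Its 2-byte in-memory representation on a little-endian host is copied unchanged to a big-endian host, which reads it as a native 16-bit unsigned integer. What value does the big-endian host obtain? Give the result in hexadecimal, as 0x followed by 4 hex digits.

64933 in 16-bit hexadecimal is 0xFDA5.
Stored little-endian, the bytes at ascending addresses are A5 FD.
Read back as big-endian, the last byte is least significant, giving 0xA5FD.

0xA5FD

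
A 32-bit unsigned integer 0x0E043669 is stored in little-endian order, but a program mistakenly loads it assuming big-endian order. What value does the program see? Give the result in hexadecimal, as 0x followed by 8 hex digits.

0x6936040E

Stored little-endian, the bytes at ascending addresses are 69 36 04 0E.
Read back as big-endian, the last byte is least significant, giving 0x6936040E.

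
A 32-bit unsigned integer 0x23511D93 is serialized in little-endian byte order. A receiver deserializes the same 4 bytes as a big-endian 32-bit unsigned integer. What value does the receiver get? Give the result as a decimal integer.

Stored little-endian, the bytes at ascending addresses are 93 1D 51 23.
Read back as big-endian, the last byte is least significant, giving 0x931D5123.
0x931D5123 = 2468172067.

2468172067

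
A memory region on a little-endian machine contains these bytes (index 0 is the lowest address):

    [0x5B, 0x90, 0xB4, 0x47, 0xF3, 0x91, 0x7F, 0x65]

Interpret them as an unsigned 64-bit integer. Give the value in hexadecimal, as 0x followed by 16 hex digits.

Little-endian: lowest address holds the least-significant byte.
Reassemble most-significant byte first: 65 7F 91 F3 47 B4 90 5B → 0x657F91F347B4905B.

0x657F91F347B4905B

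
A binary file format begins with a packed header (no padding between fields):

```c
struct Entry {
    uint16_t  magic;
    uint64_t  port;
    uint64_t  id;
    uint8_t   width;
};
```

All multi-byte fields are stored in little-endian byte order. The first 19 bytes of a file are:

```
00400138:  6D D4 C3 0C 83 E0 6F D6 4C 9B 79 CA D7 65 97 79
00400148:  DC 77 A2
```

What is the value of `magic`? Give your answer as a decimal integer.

`magic` is the first field, at byte offset 0, occupying 2 bytes.
Bytes at offsets 0..1: 6D D4.
In little-endian order the low byte comes first in memory.
Reassemble most-significant byte first: D4 6D → 0xD46D.
0xD46D = 54381.

54381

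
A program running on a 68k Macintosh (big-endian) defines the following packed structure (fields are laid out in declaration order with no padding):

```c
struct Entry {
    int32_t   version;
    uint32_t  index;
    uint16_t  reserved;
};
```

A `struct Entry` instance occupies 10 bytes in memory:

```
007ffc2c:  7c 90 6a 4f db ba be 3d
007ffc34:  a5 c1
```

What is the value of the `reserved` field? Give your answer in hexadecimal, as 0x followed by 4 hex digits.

0xA5C1

`reserved` follows `version` (4 B), `index` (4 B), so it starts at offset 4 + 4 = 8 and occupies 2 bytes.
Bytes at offsets 8..9: A5 C1.
In big-endian order the high byte comes first in memory.
The bytes are already most-significant first: 0xA5C1.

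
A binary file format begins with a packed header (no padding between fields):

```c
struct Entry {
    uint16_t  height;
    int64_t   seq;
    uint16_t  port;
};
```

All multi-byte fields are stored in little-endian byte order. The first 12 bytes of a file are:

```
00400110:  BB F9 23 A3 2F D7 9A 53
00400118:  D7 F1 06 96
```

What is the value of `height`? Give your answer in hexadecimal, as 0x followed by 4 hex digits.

0xF9BB

`height` is the first field, at byte offset 0, occupying 2 bytes.
Bytes at offsets 0..1: BB F9.
Little-endian: lowest address holds the least-significant byte.
Reassemble most-significant byte first: F9 BB → 0xF9BB.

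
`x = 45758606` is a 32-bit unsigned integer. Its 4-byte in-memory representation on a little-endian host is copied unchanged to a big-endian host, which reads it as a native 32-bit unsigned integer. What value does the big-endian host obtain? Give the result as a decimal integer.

45758606 in 32-bit hexadecimal is 0x02BA388E.
Stored little-endian, the bytes at ascending addresses are 8E 38 BA 02.
Read back as big-endian, the last byte is least significant, giving 0x8E38BA02.
0x8E38BA02 = 2386082306.

2386082306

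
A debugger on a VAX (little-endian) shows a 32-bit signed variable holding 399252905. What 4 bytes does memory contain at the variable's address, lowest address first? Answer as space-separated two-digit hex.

A9 1D CC 17

399252905 in hexadecimal, padded to 32 bits, is 0x17CC1DA9.
Split into bytes (most-significant first): 17 CC 1D A9.
In little-endian order the low byte comes first in memory.
So at ascending addresses the bytes are A9 1D CC 17.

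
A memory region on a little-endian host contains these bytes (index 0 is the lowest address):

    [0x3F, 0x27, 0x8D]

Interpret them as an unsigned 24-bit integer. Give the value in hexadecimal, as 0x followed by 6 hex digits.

0x8D273F

In little-endian order the low byte comes first in memory.
Reassemble most-significant byte first: 8D 27 3F → 0x8D273F.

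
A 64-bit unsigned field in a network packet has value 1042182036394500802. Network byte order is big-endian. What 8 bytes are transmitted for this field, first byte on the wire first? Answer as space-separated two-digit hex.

1042182036394500802 in hexadecimal, padded to 64 bits, is 0x0E76930A569662C2.
Split into bytes (most-significant first): 0E 76 93 0A 56 96 62 C2.
Big-endian stores the most-significant byte at the lowest address.
So the memory order matches the most-significant-first order: 0E 76 93 0A 56 96 62 C2.

0E 76 93 0A 56 96 62 C2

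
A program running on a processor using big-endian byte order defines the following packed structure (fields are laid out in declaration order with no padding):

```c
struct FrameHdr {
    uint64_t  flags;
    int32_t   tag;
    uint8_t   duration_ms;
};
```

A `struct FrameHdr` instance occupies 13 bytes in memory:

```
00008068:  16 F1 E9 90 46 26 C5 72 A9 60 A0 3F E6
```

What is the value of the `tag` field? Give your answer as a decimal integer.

-1453285313

`tag` follows `flags` (8 bytes), so it starts at byte offset 8 and occupies 4 bytes.
Bytes at offsets 8..11: A9 60 A0 3F.
Big-endian: lowest address holds the most-significant byte.
The bytes are already most-significant first: 0xA960A03F.
Top bit is set, so as a signed 32-bit value this is 0xA960A03F − 2^32 = -1453285313.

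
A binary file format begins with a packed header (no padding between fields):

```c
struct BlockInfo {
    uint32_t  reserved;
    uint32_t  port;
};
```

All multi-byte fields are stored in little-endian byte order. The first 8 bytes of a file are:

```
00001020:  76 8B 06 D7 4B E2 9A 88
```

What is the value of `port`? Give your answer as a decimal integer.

2291851851

`port` follows `reserved` (4 bytes), so it starts at byte offset 4 and occupies 4 bytes.
Bytes at offsets 4..7: 4B E2 9A 88.
In little-endian order the low byte comes first in memory.
Reassemble most-significant byte first: 88 9A E2 4B → 0x889AE24B.
0x889AE24B = 2291851851.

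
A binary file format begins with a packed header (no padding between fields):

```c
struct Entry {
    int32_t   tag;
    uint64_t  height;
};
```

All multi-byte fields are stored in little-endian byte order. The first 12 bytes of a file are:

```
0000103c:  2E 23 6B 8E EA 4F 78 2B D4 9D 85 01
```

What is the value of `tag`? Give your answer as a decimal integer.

`tag` is the first field, at byte offset 0, occupying 4 bytes.
Bytes at offsets 0..3: 2E 23 6B 8E.
Little-endian: lowest address holds the least-significant byte.
Reassemble most-significant byte first: 8E 6B 23 2E → 0x8E6B232E.
Top bit is set, so as a signed 32-bit value this is 0x8E6B232E − 2^32 = -1905581266.

-1905581266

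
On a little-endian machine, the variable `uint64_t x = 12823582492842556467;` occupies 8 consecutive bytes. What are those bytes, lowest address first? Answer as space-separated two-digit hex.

33 7C CC C1 55 84 F6 B1

12823582492842556467 in hexadecimal, padded to 64 bits, is 0xB1F68455C1CC7C33.
Split into bytes (most-significant first): B1 F6 84 55 C1 CC 7C 33.
In little-endian order the low byte comes first in memory.
So at ascending addresses the bytes are 33 7C CC C1 55 84 F6 B1.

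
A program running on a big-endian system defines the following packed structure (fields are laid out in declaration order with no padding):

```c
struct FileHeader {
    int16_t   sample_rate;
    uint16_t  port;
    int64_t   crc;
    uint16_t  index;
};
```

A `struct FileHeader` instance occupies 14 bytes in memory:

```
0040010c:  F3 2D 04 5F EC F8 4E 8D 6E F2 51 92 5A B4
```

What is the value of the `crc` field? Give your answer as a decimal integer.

-1371259717175586414

`crc` follows `sample_rate` (2 B), `port` (2 B), so it starts at offset 2 + 2 = 4 and occupies 8 bytes.
Bytes at offsets 4..11: EC F8 4E 8D 6E F2 51 92.
In big-endian order the high byte comes first in memory.
The bytes are already most-significant first: 0xECF84E8D6EF25192.
Top bit is set, so as a signed 64-bit value this is 0xECF84E8D6EF25192 − 2^64 = -1371259717175586414.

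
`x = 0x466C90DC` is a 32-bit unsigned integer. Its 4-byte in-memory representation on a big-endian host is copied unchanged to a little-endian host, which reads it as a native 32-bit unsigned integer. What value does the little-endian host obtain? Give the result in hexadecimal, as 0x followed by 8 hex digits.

Stored big-endian, the bytes at ascending addresses are 46 6C 90 DC.
Read back as little-endian, the first byte is least significant, giving 0xDC906C46.

0xDC906C46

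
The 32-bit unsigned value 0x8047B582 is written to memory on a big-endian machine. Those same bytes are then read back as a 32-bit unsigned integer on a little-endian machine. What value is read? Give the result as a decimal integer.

2192918400

Stored big-endian, the bytes at ascending addresses are 80 47 B5 82.
Read back as little-endian, the first byte is least significant, giving 0x82B54780.
0x82B54780 = 2192918400.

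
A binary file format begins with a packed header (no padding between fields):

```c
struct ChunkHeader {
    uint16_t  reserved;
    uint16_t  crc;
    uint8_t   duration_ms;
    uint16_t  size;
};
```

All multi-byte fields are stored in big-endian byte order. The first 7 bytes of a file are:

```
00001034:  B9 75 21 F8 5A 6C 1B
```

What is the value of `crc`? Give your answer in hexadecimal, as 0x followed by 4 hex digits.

`crc` follows `reserved` (2 bytes), so it starts at byte offset 2 and occupies 2 bytes.
Bytes at offsets 2..3: 21 F8.
Big-endian: lowest address holds the most-significant byte.
The bytes are already most-significant first: 0x21F8.

0x21F8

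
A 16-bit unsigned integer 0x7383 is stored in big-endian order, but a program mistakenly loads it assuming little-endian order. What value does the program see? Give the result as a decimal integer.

33651

Stored big-endian, the bytes at ascending addresses are 73 83.
Read back as little-endian, the first byte is least significant, giving 0x8373.
0x8373 = 33651.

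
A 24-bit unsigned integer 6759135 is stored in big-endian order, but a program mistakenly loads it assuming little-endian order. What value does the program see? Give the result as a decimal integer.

14623335

6759135 in 24-bit hexadecimal is 0x6722DF.
Stored big-endian, the bytes at ascending addresses are 67 22 DF.
Read back as little-endian, the first byte is least significant, giving 0xDF2267.
0xDF2267 = 14623335.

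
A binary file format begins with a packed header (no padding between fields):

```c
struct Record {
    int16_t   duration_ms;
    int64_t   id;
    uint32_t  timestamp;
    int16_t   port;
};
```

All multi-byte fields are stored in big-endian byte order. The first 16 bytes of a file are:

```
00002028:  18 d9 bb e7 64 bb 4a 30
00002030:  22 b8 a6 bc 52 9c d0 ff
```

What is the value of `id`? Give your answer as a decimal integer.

`id` follows `duration_ms` (2 bytes), so it starts at byte offset 2 and occupies 8 bytes.
Bytes at offsets 2..9: BB E7 64 BB 4A 30 22 B8.
Big-endian stores the most-significant byte at the lowest address.
The bytes are already most-significant first: 0xBBE764BB4A3022B8.
Top bit is set, so as a signed 64-bit value this is 0xBBE764BB4A3022B8 − 2^64 = -4906842513430535496.

-4906842513430535496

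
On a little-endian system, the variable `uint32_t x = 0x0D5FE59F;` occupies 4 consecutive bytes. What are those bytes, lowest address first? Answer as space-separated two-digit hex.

9F E5 5F 0D

Split into bytes (most-significant first): 0D 5F E5 9F.
In little-endian order the low byte comes first in memory.
So at ascending addresses the bytes are 9F E5 5F 0D.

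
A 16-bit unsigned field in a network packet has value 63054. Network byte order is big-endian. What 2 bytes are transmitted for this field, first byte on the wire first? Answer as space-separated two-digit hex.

63054 in hexadecimal, padded to 16 bits, is 0xF64E.
Split into bytes (most-significant first): F6 4E.
Big-endian: lowest address holds the most-significant byte.
So the memory order matches the most-significant-first order: F6 4E.

F6 4E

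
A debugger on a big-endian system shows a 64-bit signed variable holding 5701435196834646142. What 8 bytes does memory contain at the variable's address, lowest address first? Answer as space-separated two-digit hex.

4F 1F 91 1A A1 3D 08 7E

5701435196834646142 in hexadecimal, padded to 64 bits, is 0x4F1F911AA13D087E.
Split into bytes (most-significant first): 4F 1F 91 1A A1 3D 08 7E.
Big-endian: lowest address holds the most-significant byte.
So the memory order matches the most-significant-first order: 4F 1F 91 1A A1 3D 08 7E.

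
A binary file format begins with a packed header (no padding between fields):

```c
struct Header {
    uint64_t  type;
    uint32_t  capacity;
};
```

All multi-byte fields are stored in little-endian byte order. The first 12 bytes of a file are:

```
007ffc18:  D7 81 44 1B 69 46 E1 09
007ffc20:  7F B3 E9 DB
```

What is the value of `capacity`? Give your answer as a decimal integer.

`capacity` follows `type` (8 bytes), so it starts at byte offset 8 and occupies 4 bytes.
Bytes at offsets 8..11: 7F B3 E9 DB.
Little-endian stores the least-significant byte at the lowest address.
Reassemble most-significant byte first: DB E9 B3 7F → 0xDBE9B37F.
0xDBE9B37F = 3689526143.

3689526143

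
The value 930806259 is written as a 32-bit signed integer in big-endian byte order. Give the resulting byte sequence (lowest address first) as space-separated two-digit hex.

930806259 in hexadecimal, padded to 32 bits, is 0x377AF9F3.
Split into bytes (most-significant first): 37 7A F9 F3.
Big-endian: lowest address holds the most-significant byte.
So the memory order matches the most-significant-first order: 37 7A F9 F3.

37 7A F9 F3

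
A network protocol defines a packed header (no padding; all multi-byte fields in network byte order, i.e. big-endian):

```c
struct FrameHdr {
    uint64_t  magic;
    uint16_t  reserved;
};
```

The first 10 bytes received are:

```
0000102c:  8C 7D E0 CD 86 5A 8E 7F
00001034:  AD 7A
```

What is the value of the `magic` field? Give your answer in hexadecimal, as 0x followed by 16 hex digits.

0x8C7DE0CD865A8E7F

`magic` is the first field, at byte offset 0, occupying 8 bytes.
Bytes at offsets 0..7: 8C 7D E0 CD 86 5A 8E 7F.
Big-endian stores the most-significant byte at the lowest address.
The bytes are already most-significant first: 0x8C7DE0CD865A8E7F.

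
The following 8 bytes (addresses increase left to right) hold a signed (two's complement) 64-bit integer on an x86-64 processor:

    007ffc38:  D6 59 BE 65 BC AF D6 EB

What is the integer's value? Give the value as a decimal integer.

In little-endian order the low byte comes first in memory.
Reassemble most-significant byte first: EB D6 AF BC 65 BE 59 D6 → 0xEBD6AFBC65BE59D6.
Top bit is set, so as a signed 64-bit value this is 0xEBD6AFBC65BE59D6 − 2^64 = -1452780606084720170.

-1452780606084720170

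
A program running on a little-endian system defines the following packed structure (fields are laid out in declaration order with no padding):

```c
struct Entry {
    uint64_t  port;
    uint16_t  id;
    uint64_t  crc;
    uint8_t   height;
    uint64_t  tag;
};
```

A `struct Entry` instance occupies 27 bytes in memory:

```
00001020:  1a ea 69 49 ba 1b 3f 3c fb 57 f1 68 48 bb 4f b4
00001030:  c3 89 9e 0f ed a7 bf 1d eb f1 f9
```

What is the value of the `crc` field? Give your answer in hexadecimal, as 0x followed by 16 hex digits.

0x89C3B44FBB4868F1

`crc` follows `port` (8 B), `id` (2 B), so it starts at offset 8 + 2 = 10 and occupies 8 bytes.
Bytes at offsets 10..17: F1 68 48 BB 4F B4 C3 89.
Little-endian: lowest address holds the least-significant byte.
Reassemble most-significant byte first: 89 C3 B4 4F BB 48 68 F1 → 0x89C3B44FBB4868F1.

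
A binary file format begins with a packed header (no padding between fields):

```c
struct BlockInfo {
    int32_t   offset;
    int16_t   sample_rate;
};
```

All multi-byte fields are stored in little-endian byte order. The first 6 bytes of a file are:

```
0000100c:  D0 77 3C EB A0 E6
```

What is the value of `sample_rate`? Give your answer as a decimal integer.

-6496

`sample_rate` follows `offset` (4 bytes), so it starts at byte offset 4 and occupies 2 bytes.
Bytes at offsets 4..5: A0 E6.
Little-endian stores the least-significant byte at the lowest address.
Reassemble most-significant byte first: E6 A0 → 0xE6A0.
Top bit is set, so as a signed 16-bit value this is 0xE6A0 − 2^16 = -6496.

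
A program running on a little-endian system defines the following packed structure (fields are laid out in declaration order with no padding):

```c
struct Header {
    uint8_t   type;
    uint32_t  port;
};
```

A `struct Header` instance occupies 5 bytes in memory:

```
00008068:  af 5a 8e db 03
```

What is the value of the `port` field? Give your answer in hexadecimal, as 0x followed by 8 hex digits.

`port` follows `type` (1 byte), so it starts at byte offset 1 and occupies 4 bytes.
Bytes at offsets 1..4: 5A 8E DB 03.
Little-endian: lowest address holds the least-significant byte.
Reassemble most-significant byte first: 03 DB 8E 5A → 0x03DB8E5A.

0x03DB8E5A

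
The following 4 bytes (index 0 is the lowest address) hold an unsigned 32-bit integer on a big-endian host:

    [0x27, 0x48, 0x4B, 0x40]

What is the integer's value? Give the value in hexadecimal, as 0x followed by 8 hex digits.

0x27484B40

Big-endian stores the most-significant byte at the lowest address.
The bytes are already most-significant first: 0x27484B40.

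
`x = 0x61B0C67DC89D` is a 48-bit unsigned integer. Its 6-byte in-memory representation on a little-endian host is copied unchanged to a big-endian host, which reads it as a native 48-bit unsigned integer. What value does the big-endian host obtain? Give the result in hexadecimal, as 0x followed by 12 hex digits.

Stored little-endian, the bytes at ascending addresses are 9D C8 7D C6 B0 61.
Read back as big-endian, the last byte is least significant, giving 0x9DC87DC6B061.

0x9DC87DC6B061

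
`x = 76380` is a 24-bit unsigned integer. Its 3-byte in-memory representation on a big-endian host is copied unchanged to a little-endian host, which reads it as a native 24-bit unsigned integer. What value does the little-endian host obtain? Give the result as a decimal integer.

76380 in 24-bit hexadecimal is 0x012A5C.
Stored big-endian, the bytes at ascending addresses are 01 2A 5C.
Read back as little-endian, the first byte is least significant, giving 0x5C2A01.
0x5C2A01 = 6040065.

6040065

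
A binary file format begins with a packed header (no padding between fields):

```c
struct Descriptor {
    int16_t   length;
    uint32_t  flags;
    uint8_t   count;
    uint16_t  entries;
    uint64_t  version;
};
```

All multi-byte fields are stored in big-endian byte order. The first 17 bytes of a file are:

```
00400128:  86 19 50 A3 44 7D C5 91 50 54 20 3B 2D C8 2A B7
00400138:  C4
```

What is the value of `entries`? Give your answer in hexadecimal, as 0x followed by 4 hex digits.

0x9150

`entries` follows `length` (2 B), `flags` (4 B), `count` (1 B), so it starts at offset 2 + 4 + 1 = 7 and occupies 2 bytes.
Bytes at offsets 7..8: 91 50.
Big-endian stores the most-significant byte at the lowest address.
The bytes are already most-significant first: 0x9150.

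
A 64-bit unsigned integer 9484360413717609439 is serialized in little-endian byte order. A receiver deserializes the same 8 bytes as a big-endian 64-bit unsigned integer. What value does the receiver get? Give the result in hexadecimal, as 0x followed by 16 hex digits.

0xDF3B6AC58B379F83

9484360413717609439 in 64-bit hexadecimal is 0x839F378BC56A3BDF.
Stored little-endian, the bytes at ascending addresses are DF 3B 6A C5 8B 37 9F 83.
Read back as big-endian, the last byte is least significant, giving 0xDF3B6AC58B379F83.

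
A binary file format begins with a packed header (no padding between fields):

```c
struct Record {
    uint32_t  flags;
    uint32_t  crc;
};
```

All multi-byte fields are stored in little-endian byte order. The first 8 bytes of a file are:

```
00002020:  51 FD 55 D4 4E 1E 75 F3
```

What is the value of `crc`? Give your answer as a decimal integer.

`crc` follows `flags` (4 bytes), so it starts at byte offset 4 and occupies 4 bytes.
Bytes at offsets 4..7: 4E 1E 75 F3.
Little-endian stores the least-significant byte at the lowest address.
Reassemble most-significant byte first: F3 75 1E 4E → 0xF3751E4E.
0xF3751E4E = 4084538958.

4084538958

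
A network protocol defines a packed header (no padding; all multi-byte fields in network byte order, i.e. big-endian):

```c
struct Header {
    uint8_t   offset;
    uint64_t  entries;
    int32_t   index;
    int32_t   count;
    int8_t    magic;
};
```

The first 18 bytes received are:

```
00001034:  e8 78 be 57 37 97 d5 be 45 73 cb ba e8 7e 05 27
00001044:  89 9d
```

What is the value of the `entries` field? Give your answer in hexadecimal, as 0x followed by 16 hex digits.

`entries` follows `offset` (1 byte), so it starts at byte offset 1 and occupies 8 bytes.
Bytes at offsets 1..8: 78 BE 57 37 97 D5 BE 45.
Big-endian: lowest address holds the most-significant byte.
The bytes are already most-significant first: 0x78BE573797D5BE45.

0x78BE573797D5BE45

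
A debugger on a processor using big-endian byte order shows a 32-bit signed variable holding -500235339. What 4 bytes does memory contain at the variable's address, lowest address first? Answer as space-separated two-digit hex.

Two's complement of -500235339 in 32 bits: 500235339 = 0x1DD0FC4B; invert → 0xE22F03B4; add 1 → 0xE22F03B5.
Split into bytes (most-significant first): E2 2F 03 B5.
Big-endian stores the most-significant byte at the lowest address.
So the memory order matches the most-significant-first order: E2 2F 03 B5.

E2 2F 03 B5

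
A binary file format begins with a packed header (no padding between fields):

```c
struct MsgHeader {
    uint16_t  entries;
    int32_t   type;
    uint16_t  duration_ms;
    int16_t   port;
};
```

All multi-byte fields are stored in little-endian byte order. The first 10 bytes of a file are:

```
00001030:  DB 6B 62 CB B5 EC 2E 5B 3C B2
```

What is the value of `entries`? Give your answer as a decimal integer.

`entries` is the first field, at byte offset 0, occupying 2 bytes.
Bytes at offsets 0..1: DB 6B.
Little-endian stores the least-significant byte at the lowest address.
Reassemble most-significant byte first: 6B DB → 0x6BDB.
0x6BDB = 27611.

27611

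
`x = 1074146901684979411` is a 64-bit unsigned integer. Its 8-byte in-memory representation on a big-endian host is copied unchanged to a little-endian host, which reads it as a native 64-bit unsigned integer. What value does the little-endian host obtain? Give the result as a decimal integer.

1074146901684979411 in 64-bit hexadecimal is 0x0EE822EA7F8506D3.
Stored big-endian, the bytes at ascending addresses are 0E E8 22 EA 7F 85 06 D3.
Read back as little-endian, the first byte is least significant, giving 0xD306857FEA22E80E.
0xD306857FEA22E80E = 15205987976298555406.

15205987976298555406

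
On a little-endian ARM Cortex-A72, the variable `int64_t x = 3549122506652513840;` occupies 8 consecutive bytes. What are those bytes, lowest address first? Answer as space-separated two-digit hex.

30 F6 5D A1 1D 04 41 31

3549122506652513840 in hexadecimal, padded to 64 bits, is 0x3141041DA15DF630.
Split into bytes (most-significant first): 31 41 04 1D A1 5D F6 30.
Little-endian: lowest address holds the least-significant byte.
So at ascending addresses the bytes are 30 F6 5D A1 1D 04 41 31.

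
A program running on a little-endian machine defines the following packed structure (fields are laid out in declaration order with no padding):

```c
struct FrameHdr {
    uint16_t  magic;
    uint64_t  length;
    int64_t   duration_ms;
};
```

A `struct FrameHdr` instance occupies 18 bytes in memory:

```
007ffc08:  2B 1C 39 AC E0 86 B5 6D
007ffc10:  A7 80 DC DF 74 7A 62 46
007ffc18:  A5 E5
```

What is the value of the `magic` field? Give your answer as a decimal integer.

`magic` is the first field, at byte offset 0, occupying 2 bytes.
Bytes at offsets 0..1: 2B 1C.
Little-endian: lowest address holds the least-significant byte.
Reassemble most-significant byte first: 1C 2B → 0x1C2B.
0x1C2B = 7211.

7211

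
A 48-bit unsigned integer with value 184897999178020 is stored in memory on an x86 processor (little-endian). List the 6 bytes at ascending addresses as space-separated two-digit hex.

184897999178020 in hexadecimal, padded to 48 bits, is 0xA829EB8F8924.
Split into bytes (most-significant first): A8 29 EB 8F 89 24.
In little-endian order the low byte comes first in memory.
So at ascending addresses the bytes are 24 89 8F EB 29 A8.

24 89 8F EB 29 A8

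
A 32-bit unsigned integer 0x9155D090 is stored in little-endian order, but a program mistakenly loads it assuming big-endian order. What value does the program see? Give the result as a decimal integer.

Stored little-endian, the bytes at ascending addresses are 90 D0 55 91.
Read back as big-endian, the last byte is least significant, giving 0x90D05591.
0x90D05591 = 2429572497.

2429572497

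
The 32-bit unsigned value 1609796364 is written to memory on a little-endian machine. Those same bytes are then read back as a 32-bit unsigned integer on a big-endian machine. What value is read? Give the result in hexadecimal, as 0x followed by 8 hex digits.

0x0C8BF35F

1609796364 in 32-bit hexadecimal is 0x5FF38B0C.
Stored little-endian, the bytes at ascending addresses are 0C 8B F3 5F.
Read back as big-endian, the last byte is least significant, giving 0x0C8BF35F.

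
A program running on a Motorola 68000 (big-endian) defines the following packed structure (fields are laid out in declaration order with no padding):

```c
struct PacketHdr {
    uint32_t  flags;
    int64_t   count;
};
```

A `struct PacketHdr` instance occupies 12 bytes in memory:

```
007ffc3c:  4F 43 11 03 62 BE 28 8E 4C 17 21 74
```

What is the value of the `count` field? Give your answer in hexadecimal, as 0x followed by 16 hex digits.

0x62BE288E4C172174

`count` follows `flags` (4 bytes), so it starts at byte offset 4 and occupies 8 bytes.
Bytes at offsets 4..11: 62 BE 28 8E 4C 17 21 74.
In big-endian order the high byte comes first in memory.
The bytes are already most-significant first: 0x62BE288E4C172174.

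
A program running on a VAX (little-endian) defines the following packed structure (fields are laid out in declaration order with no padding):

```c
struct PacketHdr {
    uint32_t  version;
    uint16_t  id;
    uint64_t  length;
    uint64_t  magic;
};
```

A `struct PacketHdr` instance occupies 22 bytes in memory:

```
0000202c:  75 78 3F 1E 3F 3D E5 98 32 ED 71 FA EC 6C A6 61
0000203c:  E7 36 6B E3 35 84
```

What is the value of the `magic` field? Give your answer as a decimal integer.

9526770636394291622

`magic` follows `version` (4 B), `id` (2 B), `length` (8 B), so it starts at offset 4 + 2 + 8 = 14 and occupies 8 bytes.
Bytes at offsets 14..21: A6 61 E7 36 6B E3 35 84.
Little-endian: lowest address holds the least-significant byte.
Reassemble most-significant byte first: 84 35 E3 6B 36 E7 61 A6 → 0x8435E36B36E761A6.
0x8435E36B36E761A6 = 9526770636394291622.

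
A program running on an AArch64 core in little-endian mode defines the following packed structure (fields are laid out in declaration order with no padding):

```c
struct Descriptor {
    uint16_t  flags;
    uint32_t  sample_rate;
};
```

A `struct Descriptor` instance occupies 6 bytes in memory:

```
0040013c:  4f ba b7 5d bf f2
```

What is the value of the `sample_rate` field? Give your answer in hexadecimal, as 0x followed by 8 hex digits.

0xF2BF5DB7

`sample_rate` follows `flags` (2 bytes), so it starts at byte offset 2 and occupies 4 bytes.
Bytes at offsets 2..5: B7 5D BF F2.
Little-endian: lowest address holds the least-significant byte.
Reassemble most-significant byte first: F2 BF 5D B7 → 0xF2BF5DB7.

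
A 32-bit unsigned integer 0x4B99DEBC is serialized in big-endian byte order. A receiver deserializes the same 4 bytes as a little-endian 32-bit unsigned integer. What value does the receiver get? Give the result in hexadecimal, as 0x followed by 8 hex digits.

0xBCDE994B

Stored big-endian, the bytes at ascending addresses are 4B 99 DE BC.
Read back as little-endian, the first byte is least significant, giving 0xBCDE994B.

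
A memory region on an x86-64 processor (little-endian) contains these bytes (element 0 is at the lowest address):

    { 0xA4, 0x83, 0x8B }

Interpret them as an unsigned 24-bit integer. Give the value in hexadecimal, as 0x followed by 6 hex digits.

0x8B83A4

In little-endian order the low byte comes first in memory.
Reassemble most-significant byte first: 8B 83 A4 → 0x8B83A4.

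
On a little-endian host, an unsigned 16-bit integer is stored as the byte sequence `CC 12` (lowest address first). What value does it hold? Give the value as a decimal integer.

4812

In little-endian order the low byte comes first in memory.
Reassemble most-significant byte first: 12 CC → 0x12CC.
0x12CC = 4812.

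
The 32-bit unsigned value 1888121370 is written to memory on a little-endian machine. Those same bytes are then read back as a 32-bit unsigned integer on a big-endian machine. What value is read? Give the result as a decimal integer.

1888121370 in 32-bit hexadecimal is 0x708A721A.
Stored little-endian, the bytes at ascending addresses are 1A 72 8A 70.
Read back as big-endian, the last byte is least significant, giving 0x1A728A70.
0x1A728A70 = 443714160.

443714160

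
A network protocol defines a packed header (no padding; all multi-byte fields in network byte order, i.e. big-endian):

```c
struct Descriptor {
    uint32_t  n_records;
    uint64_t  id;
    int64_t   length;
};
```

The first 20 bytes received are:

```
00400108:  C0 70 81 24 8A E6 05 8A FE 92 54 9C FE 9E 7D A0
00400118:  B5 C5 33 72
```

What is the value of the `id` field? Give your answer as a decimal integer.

`id` follows `n_records` (4 bytes), so it starts at byte offset 4 and occupies 8 bytes.
Bytes at offsets 4..11: 8A E6 05 8A FE 92 54 9C.
Big-endian: lowest address holds the most-significant byte.
The bytes are already most-significant first: 0x8AE6058AFE92549C.
0x8AE6058AFE92549C = 10008693316412134556.

10008693316412134556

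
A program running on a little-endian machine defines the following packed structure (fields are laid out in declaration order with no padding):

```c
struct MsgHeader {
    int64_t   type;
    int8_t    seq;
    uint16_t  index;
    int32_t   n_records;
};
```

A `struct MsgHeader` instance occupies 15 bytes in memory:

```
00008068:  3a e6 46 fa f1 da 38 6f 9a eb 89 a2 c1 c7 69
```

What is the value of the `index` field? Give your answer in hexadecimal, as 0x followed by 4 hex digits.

`index` follows `type` (8 B), `seq` (1 B), so it starts at offset 8 + 1 = 9 and occupies 2 bytes.
Bytes at offsets 9..10: EB 89.
Little-endian stores the least-significant byte at the lowest address.
Reassemble most-significant byte first: 89 EB → 0x89EB.

0x89EB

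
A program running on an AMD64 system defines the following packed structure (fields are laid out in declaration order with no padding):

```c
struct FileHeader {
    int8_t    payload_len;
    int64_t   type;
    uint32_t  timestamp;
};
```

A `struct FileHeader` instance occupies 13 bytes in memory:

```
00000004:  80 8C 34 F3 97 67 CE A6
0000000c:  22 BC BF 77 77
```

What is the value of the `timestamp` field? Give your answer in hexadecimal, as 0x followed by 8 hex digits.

`timestamp` follows `payload_len` (1 B), `type` (8 B), so it starts at offset 1 + 8 = 9 and occupies 4 bytes.
Bytes at offsets 9..12: BC BF 77 77.
Little-endian: lowest address holds the least-significant byte.
Reassemble most-significant byte first: 77 77 BF BC → 0x7777BFBC.

0x7777BFBC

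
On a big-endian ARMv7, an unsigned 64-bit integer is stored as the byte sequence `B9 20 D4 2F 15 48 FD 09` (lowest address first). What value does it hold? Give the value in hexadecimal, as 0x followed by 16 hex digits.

0xB920D42F1548FD09

In big-endian order the high byte comes first in memory.
The bytes are already most-significant first: 0xB920D42F1548FD09.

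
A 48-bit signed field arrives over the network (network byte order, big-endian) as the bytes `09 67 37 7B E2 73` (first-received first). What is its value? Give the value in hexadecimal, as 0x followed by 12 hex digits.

Big-endian: lowest address holds the most-significant byte.
The bytes are already most-significant first: 0x0967377BE273.

0x0967377BE273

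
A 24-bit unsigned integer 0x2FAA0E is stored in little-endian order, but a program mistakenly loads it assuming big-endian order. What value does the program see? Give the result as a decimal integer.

961071

Stored little-endian, the bytes at ascending addresses are 0E AA 2F.
Read back as big-endian, the last byte is least significant, giving 0x0EAA2F.
0x0EAA2F = 961071.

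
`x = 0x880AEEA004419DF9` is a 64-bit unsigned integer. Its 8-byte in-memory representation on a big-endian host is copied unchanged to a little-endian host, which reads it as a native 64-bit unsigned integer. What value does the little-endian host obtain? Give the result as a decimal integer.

17986603974923258504

Stored big-endian, the bytes at ascending addresses are 88 0A EE A0 04 41 9D F9.
Read back as little-endian, the first byte is least significant, giving 0xF99D4104A0EE0A88.
0xF99D4104A0EE0A88 = 17986603974923258504.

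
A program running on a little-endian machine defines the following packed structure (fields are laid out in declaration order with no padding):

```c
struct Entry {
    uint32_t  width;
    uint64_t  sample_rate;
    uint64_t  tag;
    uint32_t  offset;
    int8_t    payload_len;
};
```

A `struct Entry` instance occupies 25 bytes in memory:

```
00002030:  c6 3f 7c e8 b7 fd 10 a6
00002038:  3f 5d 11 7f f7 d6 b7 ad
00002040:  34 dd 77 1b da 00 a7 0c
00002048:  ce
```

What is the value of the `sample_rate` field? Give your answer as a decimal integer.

9156202045371383223

`sample_rate` follows `width` (4 bytes), so it starts at byte offset 4 and occupies 8 bytes.
Bytes at offsets 4..11: B7 FD 10 A6 3F 5D 11 7F.
Little-endian: lowest address holds the least-significant byte.
Reassemble most-significant byte first: 7F 11 5D 3F A6 10 FD B7 → 0x7F115D3FA610FDB7.
0x7F115D3FA610FDB7 = 9156202045371383223.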